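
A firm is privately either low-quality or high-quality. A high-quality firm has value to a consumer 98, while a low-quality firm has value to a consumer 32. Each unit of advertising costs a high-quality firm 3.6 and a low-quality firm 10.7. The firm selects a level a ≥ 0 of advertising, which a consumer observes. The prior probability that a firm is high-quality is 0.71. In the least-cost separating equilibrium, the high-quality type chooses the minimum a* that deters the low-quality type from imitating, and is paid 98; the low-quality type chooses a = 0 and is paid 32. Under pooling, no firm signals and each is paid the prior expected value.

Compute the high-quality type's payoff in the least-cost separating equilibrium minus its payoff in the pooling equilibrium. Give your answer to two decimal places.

-3.07

Least-cost separating signal: a* solves 32 = 98 − 10.7·a*, so a* = (98 − 32)/10.7 ≈ 6.1682.
High-quality type's separating payoff: 98 − 3.6 × a* = 98 − 3.6 × (98 − 32)/10.7 = 98 − 237.6/10.7 ≈ 75.7944.
Pooling payoff: 0.71 × 98 + 0.29 × 32 = 78.86.
Difference: 75.7944 − 78.86 = -3.0656, i.e. -3.07 to two decimal places.
The high-quality type would prefer the pooling outcome.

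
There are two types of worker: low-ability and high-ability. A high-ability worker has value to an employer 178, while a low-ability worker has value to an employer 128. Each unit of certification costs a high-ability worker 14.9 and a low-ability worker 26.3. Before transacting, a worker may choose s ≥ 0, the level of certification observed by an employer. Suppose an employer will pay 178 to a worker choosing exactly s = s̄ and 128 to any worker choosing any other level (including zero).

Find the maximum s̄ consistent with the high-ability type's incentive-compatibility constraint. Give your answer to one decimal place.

3.4

Choosing s̄ yields the high-ability type 178 − 14.9·s̄; choosing zero yields 128.
The high-ability type is indifferent at 178 − 14.9·s̄ = 128, i.e. s̄ = (178 − 128) / 14.9 ≈ 3.4.
For any s̄ above 3.4 the high-ability type would rather pool at zero, so separation collapses.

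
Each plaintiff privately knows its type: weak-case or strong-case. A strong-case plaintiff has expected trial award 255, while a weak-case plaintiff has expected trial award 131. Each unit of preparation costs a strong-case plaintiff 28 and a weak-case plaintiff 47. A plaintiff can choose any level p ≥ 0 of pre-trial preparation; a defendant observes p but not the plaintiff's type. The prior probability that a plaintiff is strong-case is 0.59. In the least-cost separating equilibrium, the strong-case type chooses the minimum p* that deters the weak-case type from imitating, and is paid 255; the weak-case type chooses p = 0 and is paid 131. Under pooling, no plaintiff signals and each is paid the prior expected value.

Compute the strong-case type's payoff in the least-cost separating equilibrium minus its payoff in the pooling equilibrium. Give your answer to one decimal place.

Least-cost separating signal: p* solves 131 = 255 − 47·p*, so p* = (255 − 131)/47 ≈ 2.6383.
Strong-case type's separating payoff: 255 − 28 × p* = 255 − 28 × (255 − 131)/47 = 255 − 3472/47 ≈ 181.128.
Pooling payoff: 0.59 × 255 + 0.41 × 131 = 204.16.
Difference: 181.128 − 204.16 = -23.032, i.e. -23.0 to one decimal place.
The strong-case type would prefer the pooling outcome.

-23.0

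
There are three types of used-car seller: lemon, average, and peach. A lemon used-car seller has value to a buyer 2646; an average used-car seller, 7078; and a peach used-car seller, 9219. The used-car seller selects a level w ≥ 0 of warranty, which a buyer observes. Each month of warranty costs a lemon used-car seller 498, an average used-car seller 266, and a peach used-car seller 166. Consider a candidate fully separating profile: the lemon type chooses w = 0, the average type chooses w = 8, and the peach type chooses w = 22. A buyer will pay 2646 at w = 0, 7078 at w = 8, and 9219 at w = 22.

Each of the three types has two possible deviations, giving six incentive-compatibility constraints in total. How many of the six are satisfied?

4

Peach (own payoff 9219 − 166×22 = 5567): to w=0 gives 2646 → no gain ✓; to w=8 gives 7078 − 166×8 = 5750 → profitable ✗.
Lemon (own payoff 2646): to w=8 gives 7078 − 498×8 = 3094 → profitable ✗; to w=22 gives 9219 − 498×22 = -1737 → no gain ✓.
Average (own payoff 7078 − 266×8 = 4950): to w=0 gives 2646 → no gain ✓; to w=22 gives 9219 − 266×22 = 3367 → no gain ✓.
4 of the 6 constraints hold; not an equilibrium.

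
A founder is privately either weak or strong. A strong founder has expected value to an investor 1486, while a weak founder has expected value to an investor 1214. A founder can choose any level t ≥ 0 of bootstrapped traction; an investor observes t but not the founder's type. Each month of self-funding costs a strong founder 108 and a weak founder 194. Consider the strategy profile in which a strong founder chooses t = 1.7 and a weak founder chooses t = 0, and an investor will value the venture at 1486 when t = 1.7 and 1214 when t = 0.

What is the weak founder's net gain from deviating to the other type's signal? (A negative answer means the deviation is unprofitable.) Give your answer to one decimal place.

-57.8

Playing t = 0 the weak founder receives 1214.
Deviating to t = 1.7 brings payment 1486 at cost 194 × 1.7 = 329.8, netting 1156.2.
Gain from deviating: 1156.2 − 1214 = -57.8.
The gain is negative, so the weak type's incentive-compatibility constraint is satisfied.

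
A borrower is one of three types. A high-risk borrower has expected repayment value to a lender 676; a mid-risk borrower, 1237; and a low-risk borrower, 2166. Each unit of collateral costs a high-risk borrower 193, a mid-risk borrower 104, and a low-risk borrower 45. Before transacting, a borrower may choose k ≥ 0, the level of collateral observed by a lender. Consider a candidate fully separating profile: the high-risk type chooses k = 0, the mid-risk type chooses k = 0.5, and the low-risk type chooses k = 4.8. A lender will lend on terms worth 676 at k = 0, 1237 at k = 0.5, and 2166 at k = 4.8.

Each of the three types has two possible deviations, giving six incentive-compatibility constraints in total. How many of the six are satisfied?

3

Mid-risk (own payoff 1237 − 104×0.5 = 1185): to k=0 gives 676 → no gain ✓; to k=4.8 gives 2166 − 104×4.8 = 1666.8 → profitable ✗.
High-risk (own payoff 676): to k=0.5 gives 1237 − 193×0.5 = 1140.5 → profitable ✗; to k=4.8 gives 2166 − 193×4.8 = 1239.6 → profitable ✗.
Low-risk (own payoff 2166 − 45×4.8 = 1950): to k=0 gives 676 → no gain ✓; to k=0.5 gives 1237 − 45×0.5 = 1214.5 → no gain ✓.
3 of the 6 constraints hold; not an equilibrium.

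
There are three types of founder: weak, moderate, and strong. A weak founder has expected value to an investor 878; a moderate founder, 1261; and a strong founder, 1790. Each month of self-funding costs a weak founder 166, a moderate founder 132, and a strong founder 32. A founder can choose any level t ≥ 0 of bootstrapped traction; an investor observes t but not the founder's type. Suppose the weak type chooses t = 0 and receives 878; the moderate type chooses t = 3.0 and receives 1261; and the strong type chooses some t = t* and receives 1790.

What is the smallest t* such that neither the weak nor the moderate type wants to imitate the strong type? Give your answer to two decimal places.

Moderate type (on-path payoff 1261 − 132×3.0 = 865) won't mimic when 865 ≥ 1790 − 132·t*, i.e. t* ≥ 7.01.
Weak type (on-path payoff 878) won't mimic when 878 ≥ 1790 − 166·t*, i.e. t* ≥ 5.49.
Both must hold, so t* = max(5.49, 7.01) = 7.01. The moderate type's constraint binds.

7.01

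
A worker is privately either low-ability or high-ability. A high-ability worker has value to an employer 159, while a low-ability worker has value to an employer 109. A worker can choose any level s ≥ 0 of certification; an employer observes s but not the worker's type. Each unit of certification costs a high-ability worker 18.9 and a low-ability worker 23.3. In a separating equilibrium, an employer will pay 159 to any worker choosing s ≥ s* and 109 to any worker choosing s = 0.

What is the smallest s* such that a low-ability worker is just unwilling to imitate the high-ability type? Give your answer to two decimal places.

2.15

A low-ability worker choosing s = 0 receives 109.
Imitating at s* instead would pay 159 at cost 23.3·s*, netting 159 − 23.3·s*.
Indifference: 109 = 159 − 23.3·s*, so s* = (159 − 109) / 23.3 ≈ 2.15.
At s* the low-ability type's incentive constraint just binds; the high-ability type strictly prefers s* since its per-unit cost is lower.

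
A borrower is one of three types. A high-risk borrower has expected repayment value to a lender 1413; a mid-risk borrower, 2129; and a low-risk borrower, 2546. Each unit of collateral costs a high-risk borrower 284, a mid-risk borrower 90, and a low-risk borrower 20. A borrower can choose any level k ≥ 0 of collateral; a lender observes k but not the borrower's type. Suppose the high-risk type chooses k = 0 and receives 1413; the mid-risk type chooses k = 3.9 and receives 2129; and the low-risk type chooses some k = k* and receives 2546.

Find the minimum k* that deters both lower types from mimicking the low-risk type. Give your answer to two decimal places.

Mid-risk type (on-path payoff 2129 − 90×3.9 = 1778) won't mimic when 1778 ≥ 2546 − 90·k*, i.e. k* ≥ 8.53.
High-risk type (on-path payoff 1413) won't mimic when 1413 ≥ 2546 − 284·k*, i.e. k* ≥ 3.99.
Both must hold, so k* = max(3.99, 8.53) = 8.53. The mid-risk type's constraint binds.

8.53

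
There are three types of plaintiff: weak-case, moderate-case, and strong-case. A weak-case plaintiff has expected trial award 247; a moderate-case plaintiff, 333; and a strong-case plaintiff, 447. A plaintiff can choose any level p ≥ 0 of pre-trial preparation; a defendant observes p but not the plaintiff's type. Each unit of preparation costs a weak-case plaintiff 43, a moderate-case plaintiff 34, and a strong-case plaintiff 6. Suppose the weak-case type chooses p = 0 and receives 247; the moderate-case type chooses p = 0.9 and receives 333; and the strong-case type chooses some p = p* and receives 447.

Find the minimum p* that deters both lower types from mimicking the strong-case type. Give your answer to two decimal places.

4.65

Moderate-case type (on-path payoff 333 − 34×0.9 = 302.4) won't mimic when 302.4 ≥ 447 − 34·p*, i.e. p* ≥ 4.25.
Weak-case type (on-path payoff 247) won't mimic when 247 ≥ 447 − 43·p*, i.e. p* ≥ 4.65.
Both must hold, so p* = max(4.65, 4.25) = 4.65. The weak-case type's constraint binds.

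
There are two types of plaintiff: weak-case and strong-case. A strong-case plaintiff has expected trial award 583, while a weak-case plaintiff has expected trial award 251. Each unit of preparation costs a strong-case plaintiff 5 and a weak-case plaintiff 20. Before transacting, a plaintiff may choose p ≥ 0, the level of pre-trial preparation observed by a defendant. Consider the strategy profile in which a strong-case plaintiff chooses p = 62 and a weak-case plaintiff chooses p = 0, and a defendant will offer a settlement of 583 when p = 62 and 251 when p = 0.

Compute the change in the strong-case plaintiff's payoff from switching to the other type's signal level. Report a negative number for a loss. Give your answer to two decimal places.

-22.00

Playing p = 62 the strong-case plaintiff receives 583 − 5 × 62 = 273.
Deviating to p = 0 yields 251 instead.
Gain from deviating: 251 − 273 = -22.00.
The gain is negative, so the strong-case type's incentive-compatibility constraint is satisfied.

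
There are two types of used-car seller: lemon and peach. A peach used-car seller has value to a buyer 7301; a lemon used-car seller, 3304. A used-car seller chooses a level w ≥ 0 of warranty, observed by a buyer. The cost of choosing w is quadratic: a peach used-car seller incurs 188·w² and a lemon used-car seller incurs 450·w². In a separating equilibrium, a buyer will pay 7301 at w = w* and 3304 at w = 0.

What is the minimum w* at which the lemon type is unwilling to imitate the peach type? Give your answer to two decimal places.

The lemon type at w = 0 receives 3304; imitating at w* yields 7301 − 450·w*².
Indifference: 3304 = 7301 − 450·w*², so w*² = (7301 − 3304) / 450 ≈ 8.8822.
w* = √8.8822 ≈ 2.98.

2.98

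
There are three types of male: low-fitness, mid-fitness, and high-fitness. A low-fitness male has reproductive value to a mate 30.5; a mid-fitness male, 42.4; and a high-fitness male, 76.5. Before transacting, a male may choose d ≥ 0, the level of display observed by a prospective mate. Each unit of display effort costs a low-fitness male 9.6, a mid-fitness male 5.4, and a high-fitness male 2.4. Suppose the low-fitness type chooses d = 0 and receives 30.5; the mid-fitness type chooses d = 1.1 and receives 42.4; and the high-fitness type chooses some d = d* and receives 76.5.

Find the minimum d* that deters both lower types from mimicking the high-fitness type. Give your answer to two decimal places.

7.41

Mid-fitness type (on-path payoff 42.4 − 5.4×1.1 = 36.46) won't mimic when 36.46 ≥ 76.5 − 5.4·d*, i.e. d* ≥ 7.41.
Low-fitness type (on-path payoff 30.5) won't mimic when 30.5 ≥ 76.5 − 9.6·d*, i.e. d* ≥ 4.79.
Both must hold, so d* = max(4.79, 7.41) = 7.41. The mid-fitness type's constraint binds.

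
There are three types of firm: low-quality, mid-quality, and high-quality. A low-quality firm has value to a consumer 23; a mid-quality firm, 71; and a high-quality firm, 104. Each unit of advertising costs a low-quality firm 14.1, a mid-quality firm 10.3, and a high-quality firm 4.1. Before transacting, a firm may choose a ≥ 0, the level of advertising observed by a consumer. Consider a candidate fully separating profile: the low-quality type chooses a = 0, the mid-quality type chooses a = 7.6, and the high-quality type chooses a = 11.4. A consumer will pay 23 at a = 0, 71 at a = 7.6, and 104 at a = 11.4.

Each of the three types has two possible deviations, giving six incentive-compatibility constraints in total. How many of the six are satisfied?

5

High-quality (own payoff 104 − 4.1×11.4 = 57.26): to a=0 gives 23 → no gain ✓; to a=7.6 gives 71 − 4.1×7.6 = 39.84 → no gain ✓.
Low-quality (own payoff 23): to a=7.6 gives 71 − 14.1×7.6 = -36.16 → no gain ✓; to a=11.4 gives 104 − 14.1×11.4 = -56.74 → no gain ✓.
Mid-quality (own payoff 71 − 10.3×7.6 = -7.28): to a=0 gives 23 → profitable ✗; to a=11.4 gives 104 − 10.3×11.4 = -13.42 → no gain ✓.
5 of the 6 constraints hold; not an equilibrium.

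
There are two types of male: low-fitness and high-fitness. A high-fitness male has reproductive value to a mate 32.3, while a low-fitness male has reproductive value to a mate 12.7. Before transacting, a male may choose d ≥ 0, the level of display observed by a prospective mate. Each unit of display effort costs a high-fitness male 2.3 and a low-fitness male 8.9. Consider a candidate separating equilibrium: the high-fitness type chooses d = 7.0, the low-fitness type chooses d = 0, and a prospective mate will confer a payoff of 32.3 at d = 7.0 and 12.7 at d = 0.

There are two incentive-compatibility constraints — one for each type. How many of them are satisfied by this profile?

High-fitness type: signal → 32.3 − 2.3 × 7.0 = 16.2; deviate to 0 → 12.7. IC holds (16.2 ≥ 12.7).
Low-fitness type: stay at 0 → 12.7; mimic → 32.3 − 8.9 × 7.0 = -30. IC holds (12.7 ≥ -30).
2 of 2 constraints hold, so this is a separating equilibrium.

2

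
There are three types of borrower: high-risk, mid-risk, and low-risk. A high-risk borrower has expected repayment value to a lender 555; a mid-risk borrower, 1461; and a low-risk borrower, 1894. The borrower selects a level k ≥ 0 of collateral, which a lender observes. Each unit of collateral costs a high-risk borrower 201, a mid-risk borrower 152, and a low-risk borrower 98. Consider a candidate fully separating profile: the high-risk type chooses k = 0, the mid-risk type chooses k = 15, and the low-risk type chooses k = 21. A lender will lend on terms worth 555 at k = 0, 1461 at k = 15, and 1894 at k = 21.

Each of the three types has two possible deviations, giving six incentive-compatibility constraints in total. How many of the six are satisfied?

3

High-risk (own payoff 555): to k=15 gives 1461 − 201×15 = -1554 → no gain ✓; to k=21 gives 1894 − 201×21 = -2327 → no gain ✓.
Mid-risk (own payoff 1461 − 152×15 = -819): to k=0 gives 555 → profitable ✗; to k=21 gives 1894 − 152×21 = -1298 → no gain ✓.
Low-risk (own payoff 1894 − 98×21 = -164): to k=0 gives 555 → profitable ✗; to k=15 gives 1461 − 98×15 = -9 → profitable ✗.
3 of the 6 constraints hold; not an equilibrium.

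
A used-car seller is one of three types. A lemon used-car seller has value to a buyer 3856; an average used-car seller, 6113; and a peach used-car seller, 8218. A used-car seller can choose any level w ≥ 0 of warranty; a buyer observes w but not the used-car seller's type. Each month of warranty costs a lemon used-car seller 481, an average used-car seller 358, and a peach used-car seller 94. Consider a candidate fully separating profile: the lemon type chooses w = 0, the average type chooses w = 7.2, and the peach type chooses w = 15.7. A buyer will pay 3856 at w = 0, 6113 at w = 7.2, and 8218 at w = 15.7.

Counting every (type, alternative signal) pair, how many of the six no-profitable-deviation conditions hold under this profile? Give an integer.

5

Lemon (own payoff 3856): to w=7.2 gives 6113 − 481×7.2 = 2649.8 → no gain ✓; to w=15.7 gives 8218 − 481×15.7 = 666.3 → no gain ✓.
Average (own payoff 6113 − 358×7.2 = 3535.4): to w=0 gives 3856 → profitable ✗; to w=15.7 gives 8218 − 358×15.7 = 2597.4 → no gain ✓.
Peach (own payoff 8218 − 94×15.7 = 6742.2): to w=0 gives 3856 → no gain ✓; to w=7.2 gives 6113 − 94×7.2 = 5436.2 → no gain ✓.
5 of the 6 constraints hold; not an equilibrium.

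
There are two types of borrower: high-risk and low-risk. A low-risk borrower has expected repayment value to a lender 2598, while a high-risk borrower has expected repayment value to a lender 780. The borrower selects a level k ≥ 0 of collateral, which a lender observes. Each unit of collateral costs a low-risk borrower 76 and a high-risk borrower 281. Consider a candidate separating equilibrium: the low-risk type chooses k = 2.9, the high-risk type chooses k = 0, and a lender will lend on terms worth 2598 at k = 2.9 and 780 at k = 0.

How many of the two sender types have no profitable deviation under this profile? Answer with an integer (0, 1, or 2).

High-risk type: stay at 0 → 780; mimic → 2598 − 281 × 2.9 = 1783.1. IC fails (780 < 1783.1).
Low-risk type: signal → 2598 − 76 × 2.9 = 2377.6; deviate to 0 → 780. IC holds (2377.6 ≥ 780).
1 of 2 constraints hold, so this profile is not an equilibrium.

1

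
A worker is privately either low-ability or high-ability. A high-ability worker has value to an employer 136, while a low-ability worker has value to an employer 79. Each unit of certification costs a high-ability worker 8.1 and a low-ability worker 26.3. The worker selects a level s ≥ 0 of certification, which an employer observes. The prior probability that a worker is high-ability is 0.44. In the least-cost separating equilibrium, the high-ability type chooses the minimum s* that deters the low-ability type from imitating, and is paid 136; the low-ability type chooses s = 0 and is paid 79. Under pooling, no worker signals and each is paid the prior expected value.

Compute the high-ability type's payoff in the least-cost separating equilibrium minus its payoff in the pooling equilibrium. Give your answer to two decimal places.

14.36

Least-cost separating signal: s* solves 79 = 136 − 26.3·s*, so s* = (136 − 79)/26.3 ≈ 2.1673.
High-ability type's separating payoff: 136 − 8.1 × s* = 136 − 8.1 × (136 − 79)/26.3 = 136 − 461.7/26.3 ≈ 118.4449.
Pooling payoff: 0.44 × 136 + 0.56 × 79 = 104.08.
Difference: 118.4449 − 104.08 = 14.3649, i.e. 14.36 to two decimal places.
The high-ability type prefers to separate.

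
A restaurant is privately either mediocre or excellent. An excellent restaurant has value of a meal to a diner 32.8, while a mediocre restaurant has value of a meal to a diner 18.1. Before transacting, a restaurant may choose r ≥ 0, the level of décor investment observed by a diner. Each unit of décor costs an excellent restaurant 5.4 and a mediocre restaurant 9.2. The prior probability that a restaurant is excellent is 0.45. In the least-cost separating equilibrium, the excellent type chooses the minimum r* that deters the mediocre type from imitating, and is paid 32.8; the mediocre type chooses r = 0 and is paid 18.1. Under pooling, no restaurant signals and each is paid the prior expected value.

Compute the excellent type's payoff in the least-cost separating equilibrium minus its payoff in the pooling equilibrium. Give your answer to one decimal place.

Least-cost separating signal: r* solves 18.1 = 32.8 − 9.2·r*, so r* = (32.8 − 18.1)/9.2 ≈ 1.5978.
Excellent type's separating payoff: 32.8 − 5.4 × r* = 32.8 − 5.4 × (32.8 − 18.1)/9.2 = 32.8 − 79.38/9.2 ≈ 24.172.
Pooling payoff: 0.45 × 32.8 + 0.55 × 18.1 = 24.715.
Difference: 24.172 − 24.715 = -0.543, i.e. -0.5 to one decimal place.
The excellent type would prefer the pooling outcome.

-0.5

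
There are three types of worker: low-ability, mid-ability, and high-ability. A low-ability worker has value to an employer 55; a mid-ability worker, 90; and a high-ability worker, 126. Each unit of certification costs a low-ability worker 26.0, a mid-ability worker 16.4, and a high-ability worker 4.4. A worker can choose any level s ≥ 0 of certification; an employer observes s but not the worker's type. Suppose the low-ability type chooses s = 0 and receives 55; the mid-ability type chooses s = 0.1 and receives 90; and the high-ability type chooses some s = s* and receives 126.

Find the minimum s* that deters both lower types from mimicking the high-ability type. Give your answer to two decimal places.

2.73

Low-ability type (on-path payoff 55) won't mimic when 55 ≥ 126 − 26.0·s*, i.e. s* ≥ 2.73.
Mid-ability type (on-path payoff 90 − 16.4×0.1 = 88.36) won't mimic when 88.36 ≥ 126 − 16.4·s*, i.e. s* ≥ 2.30.
Both must hold, so s* = max(2.73, 2.30) = 2.73. The low-ability type's constraint binds.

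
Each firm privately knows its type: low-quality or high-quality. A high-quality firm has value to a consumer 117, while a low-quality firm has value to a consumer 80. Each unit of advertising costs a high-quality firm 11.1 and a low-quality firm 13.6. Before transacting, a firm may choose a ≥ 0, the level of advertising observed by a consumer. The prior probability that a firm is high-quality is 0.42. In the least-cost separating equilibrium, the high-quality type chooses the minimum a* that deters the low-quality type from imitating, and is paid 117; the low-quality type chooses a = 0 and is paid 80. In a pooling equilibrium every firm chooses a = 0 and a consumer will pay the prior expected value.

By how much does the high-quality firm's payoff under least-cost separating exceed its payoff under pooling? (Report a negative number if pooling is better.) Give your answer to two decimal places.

-8.74

Least-cost separating signal: a* solves 80 = 117 − 13.6·a*, so a* = (117 − 80)/13.6 ≈ 2.7206.
High-quality type's separating payoff: 117 − 11.1 × a* = 117 − 11.1 × (117 − 80)/13.6 = 117 − 410.7/13.6 ≈ 86.8015.
Pooling payoff: 0.42 × 117 + 0.58 × 80 = 95.54.
Difference: 86.8015 − 95.54 = -8.7385, i.e. -8.74 to two decimal places.
The high-quality type would prefer the pooling outcome.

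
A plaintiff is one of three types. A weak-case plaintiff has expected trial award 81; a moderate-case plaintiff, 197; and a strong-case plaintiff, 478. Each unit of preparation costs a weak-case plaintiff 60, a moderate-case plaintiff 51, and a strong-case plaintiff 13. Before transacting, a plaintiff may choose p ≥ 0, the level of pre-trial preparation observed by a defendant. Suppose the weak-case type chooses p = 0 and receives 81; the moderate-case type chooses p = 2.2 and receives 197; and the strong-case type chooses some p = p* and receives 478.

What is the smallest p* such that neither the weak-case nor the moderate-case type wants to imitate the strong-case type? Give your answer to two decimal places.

Weak-case type (on-path payoff 81) won't mimic when 81 ≥ 478 − 60·p*, i.e. p* ≥ 6.62.
Moderate-case type (on-path payoff 197 − 51×2.2 = 84.8) won't mimic when 84.8 ≥ 478 − 51·p*, i.e. p* ≥ 7.71.
Both must hold, so p* = max(6.62, 7.71) = 7.71. The moderate-case type's constraint binds.

7.71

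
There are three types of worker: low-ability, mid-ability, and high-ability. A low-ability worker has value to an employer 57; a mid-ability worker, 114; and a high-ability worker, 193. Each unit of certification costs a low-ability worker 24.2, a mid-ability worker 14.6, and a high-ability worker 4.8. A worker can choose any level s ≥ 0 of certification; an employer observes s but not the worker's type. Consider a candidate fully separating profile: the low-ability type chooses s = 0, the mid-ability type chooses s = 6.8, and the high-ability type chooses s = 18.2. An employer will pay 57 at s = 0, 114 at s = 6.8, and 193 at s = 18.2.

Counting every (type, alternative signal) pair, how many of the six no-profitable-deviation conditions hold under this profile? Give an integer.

5

High-ability (own payoff 193 − 4.8×18.2 = 105.64): to s=0 gives 57 → no gain ✓; to s=6.8 gives 114 − 4.8×6.8 = 81.36 → no gain ✓.
Mid-ability (own payoff 114 − 14.6×6.8 = 14.72): to s=0 gives 57 → profitable ✗; to s=18.2 gives 193 − 14.6×18.2 = -72.72 → no gain ✓.
Low-ability (own payoff 57): to s=6.8 gives 114 − 24.2×6.8 = -50.56 → no gain ✓; to s=18.2 gives 193 − 24.2×18.2 = -247.44 → no gain ✓.
5 of the 6 constraints hold; not an equilibrium.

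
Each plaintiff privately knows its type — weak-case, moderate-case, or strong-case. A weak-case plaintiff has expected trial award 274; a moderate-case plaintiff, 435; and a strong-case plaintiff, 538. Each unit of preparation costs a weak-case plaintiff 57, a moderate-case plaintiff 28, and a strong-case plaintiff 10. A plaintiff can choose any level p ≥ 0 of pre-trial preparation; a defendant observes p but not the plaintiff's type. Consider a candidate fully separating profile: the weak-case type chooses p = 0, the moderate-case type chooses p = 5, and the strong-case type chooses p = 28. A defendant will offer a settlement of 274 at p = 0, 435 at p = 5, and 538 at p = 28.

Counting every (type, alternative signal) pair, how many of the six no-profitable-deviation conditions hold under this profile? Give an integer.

4

Weak-case (own payoff 274): to p=5 gives 435 − 57×5 = 150 → no gain ✓; to p=28 gives 538 − 57×28 = -1058 → no gain ✓.
Moderate-case (own payoff 435 − 28×5 = 295): to p=0 gives 274 → no gain ✓; to p=28 gives 538 − 28×28 = -246 → no gain ✓.
Strong-case (own payoff 538 − 10×28 = 258): to p=0 gives 274 → profitable ✗; to p=5 gives 435 − 10×5 = 385 → profitable ✗.
4 of the 6 constraints hold; not an equilibrium.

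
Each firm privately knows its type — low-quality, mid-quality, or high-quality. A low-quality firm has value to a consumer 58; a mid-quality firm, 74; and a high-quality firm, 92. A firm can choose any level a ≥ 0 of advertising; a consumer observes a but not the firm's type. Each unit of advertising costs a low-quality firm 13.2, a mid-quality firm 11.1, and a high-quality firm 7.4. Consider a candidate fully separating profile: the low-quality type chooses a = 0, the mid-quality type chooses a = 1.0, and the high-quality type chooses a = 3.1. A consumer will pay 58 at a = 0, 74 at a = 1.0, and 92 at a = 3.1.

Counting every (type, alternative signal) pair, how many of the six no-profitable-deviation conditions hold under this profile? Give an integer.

High-quality (own payoff 92 − 7.4×3.1 = 69.06): to a=0 gives 58 → no gain ✓; to a=1.0 gives 74 − 7.4×1.0 = 66.6 → no gain ✓.
Mid-quality (own payoff 74 − 11.1×1.0 = 62.9): to a=0 gives 58 → no gain ✓; to a=3.1 gives 92 − 11.1×3.1 = 57.59 → no gain ✓.
Low-quality (own payoff 58): to a=1.0 gives 74 − 13.2×1.0 = 60.8 → profitable ✗; to a=3.1 gives 92 − 13.2×3.1 = 51.08 → no gain ✓.
5 of the 6 constraints hold; not an equilibrium.

5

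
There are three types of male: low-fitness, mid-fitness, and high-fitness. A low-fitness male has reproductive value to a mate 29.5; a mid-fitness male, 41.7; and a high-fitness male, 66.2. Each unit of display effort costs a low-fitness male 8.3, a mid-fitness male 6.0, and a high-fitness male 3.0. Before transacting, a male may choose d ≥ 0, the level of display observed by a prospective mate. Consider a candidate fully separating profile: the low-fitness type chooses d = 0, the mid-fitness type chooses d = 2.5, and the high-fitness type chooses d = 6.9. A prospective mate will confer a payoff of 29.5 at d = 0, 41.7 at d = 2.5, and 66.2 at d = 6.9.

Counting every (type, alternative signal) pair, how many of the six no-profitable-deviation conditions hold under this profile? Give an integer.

5

Low-fitness (own payoff 29.5): to d=2.5 gives 41.7 − 8.3×2.5 = 20.95 → no gain ✓; to d=6.9 gives 66.2 − 8.3×6.9 = 8.93 → no gain ✓.
High-fitness (own payoff 66.2 − 3.0×6.9 = 45.5): to d=0 gives 29.5 → no gain ✓; to d=2.5 gives 41.7 − 3.0×2.5 = 34.2 → no gain ✓.
Mid-fitness (own payoff 41.7 − 6.0×2.5 = 26.7): to d=0 gives 29.5 → profitable ✗; to d=6.9 gives 66.2 − 6.0×6.9 = 24.8 → no gain ✓.
5 of the 6 constraints hold; not an equilibrium.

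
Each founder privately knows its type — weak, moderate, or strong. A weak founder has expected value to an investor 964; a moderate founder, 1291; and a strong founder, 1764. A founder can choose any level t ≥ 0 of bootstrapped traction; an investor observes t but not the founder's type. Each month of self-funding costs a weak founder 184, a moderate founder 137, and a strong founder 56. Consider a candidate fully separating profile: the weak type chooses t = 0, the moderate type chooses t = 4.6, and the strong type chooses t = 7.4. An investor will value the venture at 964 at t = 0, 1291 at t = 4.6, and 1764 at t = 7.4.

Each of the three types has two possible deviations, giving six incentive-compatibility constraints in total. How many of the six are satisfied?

Strong (own payoff 1764 − 56×7.4 = 1349.6): to t=0 gives 964 → no gain ✓; to t=4.6 gives 1291 − 56×4.6 = 1033.4 → no gain ✓.
Moderate (own payoff 1291 − 137×4.6 = 660.8): to t=0 gives 964 → profitable ✗; to t=7.4 gives 1764 − 137×7.4 = 750.2 → profitable ✗.
Weak (own payoff 964): to t=4.6 gives 1291 − 184×4.6 = 444.6 → no gain ✓; to t=7.4 gives 1764 − 184×7.4 = 402.4 → no gain ✓.
4 of the 6 constraints hold; not an equilibrium.

4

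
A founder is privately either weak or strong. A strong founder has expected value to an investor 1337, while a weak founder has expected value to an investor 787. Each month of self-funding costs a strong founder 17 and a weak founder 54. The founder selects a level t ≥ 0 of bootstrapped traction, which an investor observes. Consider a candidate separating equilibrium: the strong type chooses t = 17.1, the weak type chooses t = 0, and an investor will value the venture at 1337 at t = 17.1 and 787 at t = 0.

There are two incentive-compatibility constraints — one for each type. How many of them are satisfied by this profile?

2

Weak type: stay at 0 → 787; mimic → 1337 − 54 × 17.1 = 413.6. IC holds (787 ≥ 413.6).
Strong type: signal → 1337 − 17 × 17.1 = 1046.3; deviate to 0 → 787. IC holds (1046.3 ≥ 787).
2 of 2 constraints hold, so this is a separating equilibrium.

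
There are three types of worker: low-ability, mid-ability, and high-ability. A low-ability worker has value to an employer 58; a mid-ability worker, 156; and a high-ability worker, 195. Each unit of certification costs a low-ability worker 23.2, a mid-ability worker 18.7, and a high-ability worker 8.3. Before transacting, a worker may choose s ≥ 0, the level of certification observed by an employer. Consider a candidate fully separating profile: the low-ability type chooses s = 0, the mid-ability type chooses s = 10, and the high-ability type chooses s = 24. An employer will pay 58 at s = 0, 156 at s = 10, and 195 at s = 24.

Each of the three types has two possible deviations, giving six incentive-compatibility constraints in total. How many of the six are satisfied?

3

High-ability (own payoff 195 − 8.3×24 = -4.2): to s=0 gives 58 → profitable ✗; to s=10 gives 156 − 8.3×10 = 73 → profitable ✗.
Low-ability (own payoff 58): to s=10 gives 156 − 23.2×10 = -76 → no gain ✓; to s=24 gives 195 − 23.2×24 = -361.8 → no gain ✓.
Mid-ability (own payoff 156 − 18.7×10 = -31): to s=0 gives 58 → profitable ✗; to s=24 gives 195 − 18.7×24 = -253.8 → no gain ✓.
3 of the 6 constraints hold; not an equilibrium.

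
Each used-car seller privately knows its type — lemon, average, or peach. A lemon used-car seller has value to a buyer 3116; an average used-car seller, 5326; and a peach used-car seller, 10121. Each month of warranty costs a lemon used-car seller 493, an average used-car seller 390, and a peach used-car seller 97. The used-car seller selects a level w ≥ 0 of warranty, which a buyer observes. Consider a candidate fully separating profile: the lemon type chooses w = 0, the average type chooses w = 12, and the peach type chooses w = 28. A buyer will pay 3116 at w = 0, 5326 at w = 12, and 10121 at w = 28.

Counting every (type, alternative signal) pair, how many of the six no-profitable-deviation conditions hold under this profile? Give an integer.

Lemon (own payoff 3116): to w=12 gives 5326 − 493×12 = -590 → no gain ✓; to w=28 gives 10121 − 493×28 = -3683 → no gain ✓.
Peach (own payoff 10121 − 97×28 = 7405): to w=0 gives 3116 → no gain ✓; to w=12 gives 5326 − 97×12 = 4162 → no gain ✓.
Average (own payoff 5326 − 390×12 = 646): to w=0 gives 3116 → profitable ✗; to w=28 gives 10121 − 390×28 = -799 → no gain ✓.
5 of the 6 constraints hold; not an equilibrium.

5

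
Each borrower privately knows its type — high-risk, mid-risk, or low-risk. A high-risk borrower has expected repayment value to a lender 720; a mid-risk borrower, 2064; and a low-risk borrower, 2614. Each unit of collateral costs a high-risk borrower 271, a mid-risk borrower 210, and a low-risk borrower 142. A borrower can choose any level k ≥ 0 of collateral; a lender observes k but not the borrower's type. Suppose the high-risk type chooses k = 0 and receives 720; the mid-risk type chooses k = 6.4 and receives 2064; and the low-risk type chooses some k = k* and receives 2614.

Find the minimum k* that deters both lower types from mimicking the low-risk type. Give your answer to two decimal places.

9.02

Mid-risk type (on-path payoff 2064 − 210×6.4 = 720) won't mimic when 720 ≥ 2614 − 210·k*, i.e. k* ≥ 9.02.
High-risk type (on-path payoff 720) won't mimic when 720 ≥ 2614 − 271·k*, i.e. k* ≥ 6.99.
Both must hold, so k* = max(6.99, 9.02) = 9.02. The mid-risk type's constraint binds.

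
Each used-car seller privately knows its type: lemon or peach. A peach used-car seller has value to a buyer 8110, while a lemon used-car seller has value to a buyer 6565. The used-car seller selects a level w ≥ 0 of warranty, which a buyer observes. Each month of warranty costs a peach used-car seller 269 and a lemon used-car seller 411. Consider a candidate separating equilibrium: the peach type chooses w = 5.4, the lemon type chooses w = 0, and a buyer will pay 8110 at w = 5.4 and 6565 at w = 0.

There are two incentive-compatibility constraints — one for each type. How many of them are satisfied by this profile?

Peach type: signal → 8110 − 269 × 5.4 = 6657.4; deviate to 0 → 6565. IC holds (6657.4 ≥ 6565).
Lemon type: stay at 0 → 6565; mimic → 8110 − 411 × 5.4 = 5890.6. IC holds (6565 ≥ 5890.6).
2 of 2 constraints hold, so this is a separating equilibrium.

2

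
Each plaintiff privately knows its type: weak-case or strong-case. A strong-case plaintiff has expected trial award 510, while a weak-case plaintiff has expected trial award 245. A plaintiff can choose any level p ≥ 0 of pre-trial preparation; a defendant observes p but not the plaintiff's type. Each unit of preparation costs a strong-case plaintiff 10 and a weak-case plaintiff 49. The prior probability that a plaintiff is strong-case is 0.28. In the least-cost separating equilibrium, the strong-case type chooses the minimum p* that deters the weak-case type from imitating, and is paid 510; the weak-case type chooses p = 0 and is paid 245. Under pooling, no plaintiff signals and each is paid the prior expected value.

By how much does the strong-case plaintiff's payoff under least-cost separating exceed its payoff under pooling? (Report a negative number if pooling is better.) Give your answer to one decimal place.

136.7

Least-cost separating signal: p* solves 245 = 510 − 49·p*, so p* = (510 − 245)/49 ≈ 5.4082.
Strong-case type's separating payoff: 510 − 10 × p* = 510 − 10 × (510 − 245)/49 = 510 − 2650/49 ≈ 455.918.
Pooling payoff: 0.28 × 510 + 0.72 × 245 = 319.2.
Difference: 455.918 − 319.2 = 136.718, i.e. 136.7 to one decimal place.
The strong-case type prefers to separate.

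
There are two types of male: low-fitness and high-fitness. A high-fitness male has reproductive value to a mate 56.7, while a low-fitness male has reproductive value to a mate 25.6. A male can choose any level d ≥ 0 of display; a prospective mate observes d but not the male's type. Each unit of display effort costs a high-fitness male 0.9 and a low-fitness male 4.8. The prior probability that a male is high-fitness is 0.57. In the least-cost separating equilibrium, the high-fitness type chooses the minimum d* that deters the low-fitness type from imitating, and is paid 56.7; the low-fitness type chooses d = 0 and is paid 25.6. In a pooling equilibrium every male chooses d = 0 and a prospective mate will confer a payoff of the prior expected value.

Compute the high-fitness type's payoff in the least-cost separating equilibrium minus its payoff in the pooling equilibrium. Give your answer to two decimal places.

7.54

Least-cost separating signal: d* solves 25.6 = 56.7 − 4.8·d*, so d* = (56.7 − 25.6)/4.8 ≈ 6.4792.
High-fitness type's separating payoff: 56.7 − 0.9 × d* = 56.7 − 0.9 × (56.7 − 25.6)/4.8 = 56.7 − 27.99/4.8 ≈ 50.8688.
Pooling payoff: 0.57 × 56.7 + 0.43 × 25.6 = 43.327.
Difference: 50.8688 − 43.327 = 7.5418, i.e. 7.54 to two decimal places.
The high-fitness type prefers to separate.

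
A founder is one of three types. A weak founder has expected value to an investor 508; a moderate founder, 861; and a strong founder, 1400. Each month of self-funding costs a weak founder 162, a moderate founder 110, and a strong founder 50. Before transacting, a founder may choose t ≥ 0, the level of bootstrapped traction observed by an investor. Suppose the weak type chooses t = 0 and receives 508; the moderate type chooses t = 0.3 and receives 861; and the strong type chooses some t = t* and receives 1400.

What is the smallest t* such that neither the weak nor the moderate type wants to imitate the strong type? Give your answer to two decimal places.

5.51

Weak type (on-path payoff 508) won't mimic when 508 ≥ 1400 − 162·t*, i.e. t* ≥ 5.51.
Moderate type (on-path payoff 861 − 110×0.3 = 828) won't mimic when 828 ≥ 1400 − 110·t*, i.e. t* ≥ 5.20.
Both must hold, so t* = max(5.51, 5.20) = 5.51. The weak type's constraint binds.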